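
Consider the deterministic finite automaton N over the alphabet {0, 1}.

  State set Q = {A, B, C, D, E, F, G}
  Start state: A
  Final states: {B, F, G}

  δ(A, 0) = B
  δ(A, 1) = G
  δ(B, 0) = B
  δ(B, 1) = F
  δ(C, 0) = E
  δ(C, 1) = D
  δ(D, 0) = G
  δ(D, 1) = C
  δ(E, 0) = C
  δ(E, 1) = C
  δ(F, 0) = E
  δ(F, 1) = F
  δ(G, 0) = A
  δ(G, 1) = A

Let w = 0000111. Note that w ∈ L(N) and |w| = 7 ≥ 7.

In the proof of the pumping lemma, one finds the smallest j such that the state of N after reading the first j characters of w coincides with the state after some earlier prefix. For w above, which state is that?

State sequence: A -0-> B -0-> B -0-> B -0-> B -1-> F -1-> F -1-> F
First repeat at step 2: B was already visited.

The earliest repeat is at step j = 2: N is in B, which it already visited at step i = 1.

B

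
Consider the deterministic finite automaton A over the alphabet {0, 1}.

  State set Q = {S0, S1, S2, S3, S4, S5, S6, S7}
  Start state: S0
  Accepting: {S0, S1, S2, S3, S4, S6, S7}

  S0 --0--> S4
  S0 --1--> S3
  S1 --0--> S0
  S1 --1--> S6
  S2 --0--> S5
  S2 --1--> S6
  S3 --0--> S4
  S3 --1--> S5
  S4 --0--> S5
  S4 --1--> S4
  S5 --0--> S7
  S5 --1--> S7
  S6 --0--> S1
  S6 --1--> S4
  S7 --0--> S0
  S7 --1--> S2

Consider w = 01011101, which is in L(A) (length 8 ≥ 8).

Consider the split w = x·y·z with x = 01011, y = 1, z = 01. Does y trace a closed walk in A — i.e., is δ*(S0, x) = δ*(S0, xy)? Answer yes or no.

no

Run of A on the first 6 characters of w = 0 1 0 1 1 1:
  step 0: S0  (start)
  step 1: S4  (read 0: S0→S4)
  step 2: S4  (read 1: S4→S4)
  step 3: S5  (read 0: S4→S5)
  step 4: S7  (read 1: S5→S7)
  step 5: S2  (read 1: S7→S2)
  step 6: S6  (read 1: S2→S6)

After x (step 5): S2. After xy (step 6): S6.
They differ (S2 ≠ S6), so y is not a cycle from the state after x; this split is not the one the pumping-lemma construction produces, and pumping y need not keep the string in L(A).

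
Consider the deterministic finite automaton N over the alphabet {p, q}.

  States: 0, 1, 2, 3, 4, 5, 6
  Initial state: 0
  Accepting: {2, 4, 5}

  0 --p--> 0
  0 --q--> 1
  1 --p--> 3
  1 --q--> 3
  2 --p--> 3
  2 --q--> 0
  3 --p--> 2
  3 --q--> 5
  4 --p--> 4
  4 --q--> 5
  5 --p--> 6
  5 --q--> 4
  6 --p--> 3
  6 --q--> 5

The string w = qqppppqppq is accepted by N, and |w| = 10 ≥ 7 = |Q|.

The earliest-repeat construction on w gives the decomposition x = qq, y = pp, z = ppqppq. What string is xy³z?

xy^3z = qq·pp·pp·pp·ppqppq = qqppppppppqppq.
Reading y = pp takes N from 3 back to 3, so after x·y·y·y the machine is still in 3, and z then leads to the accepting state 5. Hence qqppppppppqppq ∈ L(N).

qqppppppppqppq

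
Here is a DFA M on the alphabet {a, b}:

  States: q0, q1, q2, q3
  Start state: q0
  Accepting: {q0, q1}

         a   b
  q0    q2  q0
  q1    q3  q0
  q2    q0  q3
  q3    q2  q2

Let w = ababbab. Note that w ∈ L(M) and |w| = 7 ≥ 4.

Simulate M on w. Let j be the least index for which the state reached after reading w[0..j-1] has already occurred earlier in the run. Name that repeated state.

Run of M on w = a b a b b a b:
  step 0: q0  (start)
  step 1: q2  (read a: q0→q2)
  step 2: q3  (read b: q2→q3)
  step 3: q2  (read a: q3→q2)   ← first repeat (q2 seen earlier)
  step 4: q3  (read b: q2→q3)
  step 5: q2  (read b: q3→q2)
  step 6: q0  (read a: q2→q0)
  step 7: q0  (read b: q0→q0)

The earliest repeat is at step j = 3: M is in q2, which it already visited at step i = 1.

q2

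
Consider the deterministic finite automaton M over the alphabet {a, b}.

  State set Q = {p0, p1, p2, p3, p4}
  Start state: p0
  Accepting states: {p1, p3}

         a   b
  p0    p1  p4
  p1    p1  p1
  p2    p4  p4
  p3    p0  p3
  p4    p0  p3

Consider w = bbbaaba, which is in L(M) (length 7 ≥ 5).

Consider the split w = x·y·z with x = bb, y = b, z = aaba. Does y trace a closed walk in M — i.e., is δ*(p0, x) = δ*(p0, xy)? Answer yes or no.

yes

State sequence: p0 -b-> p4 -b-> p3 -b-> p3

After x (step 2): p3. After xy (step 3): p3.
They match, so y = b drives M around a cycle from p3 back to itself; pumping y any number of times keeps M in p3 before reading z, and xyⁱz ∈ L(M) for every i ≥ 0.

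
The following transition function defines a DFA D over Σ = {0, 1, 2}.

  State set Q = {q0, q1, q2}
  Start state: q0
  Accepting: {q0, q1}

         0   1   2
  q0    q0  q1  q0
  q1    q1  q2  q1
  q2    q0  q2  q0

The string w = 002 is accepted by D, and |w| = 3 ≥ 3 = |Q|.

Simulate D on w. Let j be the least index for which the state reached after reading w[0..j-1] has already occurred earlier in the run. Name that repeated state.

q0

State sequence: q0 -0-> q0 -0-> q0 -2-> q0
First repeat at step 1: q0 was already visited.

The earliest repeat is at step j = 1: D is in q0, which it already visited at step i = 0.
Pumping length from the standard proof: p = 3 (the number of states). The repeated state found above gives |xy| = j ≤ 3 and |y| = j − i ≥ 1.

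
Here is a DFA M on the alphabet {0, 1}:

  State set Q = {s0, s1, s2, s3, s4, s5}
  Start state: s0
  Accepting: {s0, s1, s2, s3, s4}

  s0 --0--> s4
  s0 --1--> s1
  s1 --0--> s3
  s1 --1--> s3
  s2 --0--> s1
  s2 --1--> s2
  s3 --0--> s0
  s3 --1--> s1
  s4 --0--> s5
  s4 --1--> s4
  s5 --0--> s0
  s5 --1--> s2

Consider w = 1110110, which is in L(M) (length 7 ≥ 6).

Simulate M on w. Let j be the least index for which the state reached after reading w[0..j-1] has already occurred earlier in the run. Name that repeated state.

s1

Run of M on w = 1 1 1 0 1 1 0:
  step 0: s0  (start)
  step 1: s1  (read 1: s0→s1)
  step 2: s3  (read 1: s1→s3)
  step 3: s1  (read 1: s3→s1)   ← first repeat (s1 seen earlier)
  step 4: s3  (read 0: s1→s3)
  step 5: s1  (read 1: s3→s1)
  step 6: s3  (read 1: s1→s3)
  step 7: s0  (read 0: s3→s0)

The earliest repeat is at step j = 3: M is in s1, which it already visited at step i = 1.
With |Q| = 6, pigeonhole forces a state repeat no later than step 6; the substring read between the first and second visits to that state can be pumped.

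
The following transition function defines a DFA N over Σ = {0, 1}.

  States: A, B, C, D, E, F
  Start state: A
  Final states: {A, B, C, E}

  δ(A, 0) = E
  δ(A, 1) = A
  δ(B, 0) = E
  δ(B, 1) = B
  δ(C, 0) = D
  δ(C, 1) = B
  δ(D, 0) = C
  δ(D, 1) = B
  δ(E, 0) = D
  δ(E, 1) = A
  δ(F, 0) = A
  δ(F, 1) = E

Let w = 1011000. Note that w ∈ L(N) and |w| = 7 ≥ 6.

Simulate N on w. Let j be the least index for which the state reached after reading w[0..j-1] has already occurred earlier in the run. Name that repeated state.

A

State sequence: A -1-> A -0-> E -1-> A -1-> A -0-> E -0-> D -0-> C
First repeat at step 1: A was already visited.

The earliest repeat is at step j = 1: N is in A, which it already visited at step i = 0.
Pumping length from the standard proof: p = 6 (the number of states). The repeated state found above gives |xy| = j ≤ 6 and |y| = j − i ≥ 1.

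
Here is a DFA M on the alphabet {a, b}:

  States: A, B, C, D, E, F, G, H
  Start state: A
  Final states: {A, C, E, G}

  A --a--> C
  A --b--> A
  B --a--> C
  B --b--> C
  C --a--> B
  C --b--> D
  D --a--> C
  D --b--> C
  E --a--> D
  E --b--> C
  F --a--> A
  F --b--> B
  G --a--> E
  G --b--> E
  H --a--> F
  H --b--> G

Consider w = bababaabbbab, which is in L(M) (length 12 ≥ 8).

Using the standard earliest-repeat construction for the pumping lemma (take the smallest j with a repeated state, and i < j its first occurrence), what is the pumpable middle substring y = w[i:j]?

State sequence: A -b-> A -a-> C -b-> D -a-> C -b-> D -a-> C -a-> B -b-> C -b-> D -b-> C -a-> B -b-> C
First repeat at step 1: A was already visited.

So i = 0, j = 1, giving x = w[0:0] = ε, y = w[0:1] = b, z = w[1:12] = ababaabbbab.
Check: |xy| = 1 ≤ 8 and |y| = 1 ≥ 1. Reading y takes M from A back to A, so every xyⁱz is accepted.

b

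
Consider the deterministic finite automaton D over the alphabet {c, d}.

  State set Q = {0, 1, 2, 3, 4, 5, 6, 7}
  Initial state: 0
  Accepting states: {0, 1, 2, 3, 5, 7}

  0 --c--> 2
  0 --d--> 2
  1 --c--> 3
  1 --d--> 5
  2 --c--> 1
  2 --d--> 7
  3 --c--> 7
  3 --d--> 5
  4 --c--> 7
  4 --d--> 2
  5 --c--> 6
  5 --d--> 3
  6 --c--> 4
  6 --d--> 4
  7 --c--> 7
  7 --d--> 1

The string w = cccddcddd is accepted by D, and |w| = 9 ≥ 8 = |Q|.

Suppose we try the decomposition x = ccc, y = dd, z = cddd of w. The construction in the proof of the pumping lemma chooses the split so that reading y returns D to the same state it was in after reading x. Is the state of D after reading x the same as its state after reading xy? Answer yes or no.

yes

Run of D on the first 5 characters of w = c c c d d:
  step 0: 0  (start)
  step 1: 2  (read c: 0→2)
  step 2: 1  (read c: 2→1)
  step 3: 3  (read c: 1→3)
  step 4: 5  (read d: 3→5)
  step 5: 3  (read d: 5→3)

After x (step 3): 3. After xy (step 5): 3.
They match, so y = dd drives D around a cycle from 3 back to itself; pumping y any number of times keeps D in 3 before reading z, and xyⁱz ∈ L(D) for every i ≥ 0.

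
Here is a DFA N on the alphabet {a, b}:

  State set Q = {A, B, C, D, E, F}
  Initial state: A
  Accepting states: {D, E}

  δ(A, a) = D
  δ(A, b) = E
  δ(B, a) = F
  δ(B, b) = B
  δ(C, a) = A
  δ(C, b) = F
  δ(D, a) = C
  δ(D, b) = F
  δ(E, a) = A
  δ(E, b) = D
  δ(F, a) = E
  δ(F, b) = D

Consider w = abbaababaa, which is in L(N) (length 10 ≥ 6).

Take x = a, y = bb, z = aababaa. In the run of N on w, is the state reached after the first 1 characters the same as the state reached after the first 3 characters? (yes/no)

yes

Run of N on the first 3 characters of w = a b b:
  step 0: A  (start)
  step 1: D  (read a: A→D)
  step 2: F  (read b: D→F)
  step 3: D  (read b: F→D)

After x (step 1): D. After xy (step 3): D.
They match, so y = bb drives N around a cycle from D back to itself; pumping y any number of times keeps N in D before reading z, and xyⁱz ∈ L(N) for every i ≥ 0.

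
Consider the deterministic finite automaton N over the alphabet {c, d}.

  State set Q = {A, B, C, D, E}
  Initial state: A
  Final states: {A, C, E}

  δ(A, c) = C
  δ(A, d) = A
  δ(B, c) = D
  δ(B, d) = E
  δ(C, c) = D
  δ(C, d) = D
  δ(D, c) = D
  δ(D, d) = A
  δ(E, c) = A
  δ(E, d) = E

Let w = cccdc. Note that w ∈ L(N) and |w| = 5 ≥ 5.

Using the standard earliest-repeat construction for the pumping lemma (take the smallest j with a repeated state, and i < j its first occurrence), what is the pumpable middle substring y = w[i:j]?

c

Run of N on w = c c c d c:
  step 0: A  (start)
  step 1: C  (read c: A→C)
  step 2: D  (read c: C→D)
  step 3: D  (read c: D→D)   ← first repeat (D seen earlier)
  step 4: A  (read d: D→A)
  step 5: C  (read c: A→C)

So i = 2, j = 3, giving x = w[0:2] = cc, y = w[2:3] = c, z = w[3:5] = dc.
Check: |xy| = 3 ≤ 5 and |y| = 1 ≥ 1. Reading y takes N from D back to D, so every xyⁱz is accepted.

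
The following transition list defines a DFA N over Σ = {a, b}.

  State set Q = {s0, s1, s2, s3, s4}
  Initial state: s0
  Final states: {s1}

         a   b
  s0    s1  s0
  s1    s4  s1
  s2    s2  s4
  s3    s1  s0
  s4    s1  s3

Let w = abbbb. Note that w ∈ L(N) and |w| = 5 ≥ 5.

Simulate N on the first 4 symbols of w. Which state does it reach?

State sequence: s0 -a-> s1 -b-> s1 -b-> s1 -b-> s1

After reading 4 characters, N is in state s1.

s1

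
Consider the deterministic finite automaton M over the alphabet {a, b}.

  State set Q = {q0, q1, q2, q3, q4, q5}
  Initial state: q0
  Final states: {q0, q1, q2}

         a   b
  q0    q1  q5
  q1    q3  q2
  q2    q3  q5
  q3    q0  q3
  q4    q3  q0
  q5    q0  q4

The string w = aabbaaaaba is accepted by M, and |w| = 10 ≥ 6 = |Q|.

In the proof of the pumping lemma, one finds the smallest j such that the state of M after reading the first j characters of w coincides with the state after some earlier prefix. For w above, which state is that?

q3

State sequence: q0 -a-> q1 -a-> q3 -b-> q3 -b-> q3 -a-> q0 -a-> q1 -a-> q3 -a-> q0 -b-> q5 -a-> q0
First repeat at step 3: q3 was already visited.

The earliest repeat is at step j = 3: M is in q3, which it already visited at step i = 2.
Pumping length from the standard proof: p = 6 (the number of states). The repeated state found above gives |xy| = j ≤ 6 and |y| = j − i ≥ 1.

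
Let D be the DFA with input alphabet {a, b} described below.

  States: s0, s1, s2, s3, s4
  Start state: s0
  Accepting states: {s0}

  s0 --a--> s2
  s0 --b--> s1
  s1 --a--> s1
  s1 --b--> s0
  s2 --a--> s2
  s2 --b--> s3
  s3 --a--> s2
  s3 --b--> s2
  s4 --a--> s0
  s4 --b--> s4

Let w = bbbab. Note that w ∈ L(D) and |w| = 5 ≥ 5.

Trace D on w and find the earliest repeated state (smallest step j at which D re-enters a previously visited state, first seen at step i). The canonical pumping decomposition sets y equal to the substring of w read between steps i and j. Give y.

bb

Run of D on w = b b b a b:
  step 0: s0  (start)
  step 1: s1  (read b: s0→s1)
  step 2: s0  (read b: s1→s0)   ← first repeat (s0 seen earlier)
  step 3: s1  (read b: s0→s1)
  step 4: s1  (read a: s1→s1)
  step 5: s0  (read b: s1→s0)

So i = 0, j = 2, giving x = w[0:0] = ε, y = w[0:2] = bb, z = w[2:5] = bab.
Check: |xy| = 2 ≤ 5 and |y| = 2 ≥ 1. Reading y takes D from s0 back to s0, so every xyⁱz is accepted.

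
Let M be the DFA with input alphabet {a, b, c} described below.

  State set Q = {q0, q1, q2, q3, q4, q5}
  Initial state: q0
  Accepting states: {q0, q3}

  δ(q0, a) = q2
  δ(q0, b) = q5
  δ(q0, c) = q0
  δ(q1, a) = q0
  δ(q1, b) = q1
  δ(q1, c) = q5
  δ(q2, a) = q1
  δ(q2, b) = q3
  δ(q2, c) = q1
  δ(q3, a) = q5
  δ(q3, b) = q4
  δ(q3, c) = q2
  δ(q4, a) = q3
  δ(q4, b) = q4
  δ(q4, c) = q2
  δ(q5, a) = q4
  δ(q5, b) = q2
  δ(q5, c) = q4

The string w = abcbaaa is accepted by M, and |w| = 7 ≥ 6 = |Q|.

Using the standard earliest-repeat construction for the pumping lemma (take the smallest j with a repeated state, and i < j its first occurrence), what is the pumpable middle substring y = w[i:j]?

bc

State sequence: q0 -a-> q2 -b-> q3 -c-> q2 -b-> q3 -a-> q5 -a-> q4 -a-> q3
First repeat at step 3: q2 was already visited.

So i = 1, j = 3, giving x = w[0:1] = a, y = w[1:3] = bc, z = w[3:7] = baaa.
Check: |xy| = 3 ≤ 6 and |y| = 2 ≥ 1. Reading y takes M from q2 back to q2, so every xyⁱz is accepted.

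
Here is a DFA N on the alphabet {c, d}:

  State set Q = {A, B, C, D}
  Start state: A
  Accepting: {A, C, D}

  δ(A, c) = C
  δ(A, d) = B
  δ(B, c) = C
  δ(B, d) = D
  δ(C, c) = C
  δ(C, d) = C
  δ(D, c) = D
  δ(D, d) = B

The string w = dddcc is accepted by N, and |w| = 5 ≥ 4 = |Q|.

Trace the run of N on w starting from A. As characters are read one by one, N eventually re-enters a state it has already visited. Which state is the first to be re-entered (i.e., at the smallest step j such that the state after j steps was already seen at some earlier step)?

State sequence: A -d-> B -d-> D -d-> B -c-> C -c-> C
First repeat at step 3: B was already visited.

The earliest repeat is at step j = 3: N is in B, which it already visited at step i = 1.
The DFA has 4 states, so the proof of the pumping lemma guarantees a repeated state among the first 4+1 visited; the segment between the two visits is the pumpable y.

B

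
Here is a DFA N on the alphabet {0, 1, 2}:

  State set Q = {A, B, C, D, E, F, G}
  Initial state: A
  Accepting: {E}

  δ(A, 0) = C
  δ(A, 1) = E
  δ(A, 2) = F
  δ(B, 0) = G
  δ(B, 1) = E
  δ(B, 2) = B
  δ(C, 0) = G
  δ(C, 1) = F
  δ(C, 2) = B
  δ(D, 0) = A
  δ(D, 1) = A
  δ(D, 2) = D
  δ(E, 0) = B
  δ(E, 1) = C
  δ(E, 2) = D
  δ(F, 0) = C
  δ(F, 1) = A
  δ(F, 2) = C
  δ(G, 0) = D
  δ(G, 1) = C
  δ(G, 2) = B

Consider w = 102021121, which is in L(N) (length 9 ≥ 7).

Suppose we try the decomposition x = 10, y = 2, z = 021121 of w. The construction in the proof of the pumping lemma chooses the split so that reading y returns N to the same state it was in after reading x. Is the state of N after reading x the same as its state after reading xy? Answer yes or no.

yes

State sequence: A -1-> E -0-> B -2-> B

After x (step 2): B. After xy (step 3): B.
They match, so y = 2 drives N around a cycle from B back to itself; pumping y any number of times keeps N in B before reading z, and xyⁱz ∈ L(N) for every i ≥ 0.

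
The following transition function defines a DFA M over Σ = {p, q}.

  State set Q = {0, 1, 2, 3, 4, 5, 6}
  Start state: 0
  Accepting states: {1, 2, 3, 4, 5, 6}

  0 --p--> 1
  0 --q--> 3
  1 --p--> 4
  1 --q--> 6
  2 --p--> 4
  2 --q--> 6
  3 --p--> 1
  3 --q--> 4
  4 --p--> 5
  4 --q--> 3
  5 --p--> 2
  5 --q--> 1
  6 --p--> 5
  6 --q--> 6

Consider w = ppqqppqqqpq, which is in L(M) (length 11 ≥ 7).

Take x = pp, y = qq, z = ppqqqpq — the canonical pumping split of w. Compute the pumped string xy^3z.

xy^3z = pp·qq·qq·qq·ppqqqpq = ppqqqqqqppqqqpq.
Reading y = qq takes M from 4 back to 4, so after x·y·y·y the machine is still in 4, and z then leads to the accepting state 1. Hence ppqqqqqqppqqqpq ∈ L(M).

ppqqqqqqppqqqpq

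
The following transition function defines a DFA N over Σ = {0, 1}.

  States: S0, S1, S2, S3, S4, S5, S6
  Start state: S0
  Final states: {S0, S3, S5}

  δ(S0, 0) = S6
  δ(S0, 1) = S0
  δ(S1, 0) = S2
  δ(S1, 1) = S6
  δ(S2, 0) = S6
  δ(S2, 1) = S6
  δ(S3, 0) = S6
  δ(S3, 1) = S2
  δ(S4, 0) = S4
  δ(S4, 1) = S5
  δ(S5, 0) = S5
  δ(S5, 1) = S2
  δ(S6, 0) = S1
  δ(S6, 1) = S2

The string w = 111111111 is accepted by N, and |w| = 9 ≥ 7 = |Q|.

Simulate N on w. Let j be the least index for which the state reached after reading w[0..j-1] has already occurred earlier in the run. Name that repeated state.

State sequence: S0 -1-> S0 -1-> S0 -1-> S0 -1-> S0 -1-> S0 -1-> S0 -1-> S0 -1-> S0 -1-> S0
First repeat at step 1: S0 was already visited.

The earliest repeat is at step j = 1: N is in S0, which it already visited at step i = 0.
Pumping length from the standard proof: p = 7 (the number of states). The repeated state found above gives |xy| = j ≤ 7 and |y| = j − i ≥ 1.

S0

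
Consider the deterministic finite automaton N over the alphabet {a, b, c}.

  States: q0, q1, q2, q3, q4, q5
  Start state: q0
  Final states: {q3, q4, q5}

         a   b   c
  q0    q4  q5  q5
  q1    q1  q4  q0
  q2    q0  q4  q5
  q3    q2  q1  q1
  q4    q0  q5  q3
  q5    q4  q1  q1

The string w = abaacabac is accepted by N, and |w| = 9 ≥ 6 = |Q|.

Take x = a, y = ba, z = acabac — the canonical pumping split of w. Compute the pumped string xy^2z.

ababaacabac

xy^2z = a·ba·ba·acabac = ababaacabac.
Reading y = ba takes N from q4 back to q4, so after x·y·y the machine is still in q4, and z then leads to the accepting state q3. Hence ababaacabac ∈ L(N).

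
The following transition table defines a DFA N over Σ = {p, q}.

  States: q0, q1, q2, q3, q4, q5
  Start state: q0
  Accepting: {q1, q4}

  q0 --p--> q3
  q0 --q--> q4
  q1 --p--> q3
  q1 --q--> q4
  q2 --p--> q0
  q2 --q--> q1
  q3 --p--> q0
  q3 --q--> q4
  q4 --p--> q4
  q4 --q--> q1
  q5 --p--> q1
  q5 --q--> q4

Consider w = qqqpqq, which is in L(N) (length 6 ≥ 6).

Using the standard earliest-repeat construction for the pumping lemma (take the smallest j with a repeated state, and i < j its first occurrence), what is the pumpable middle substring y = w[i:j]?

Run of N on w = q q q p q q:
  step 0: q0  (start)
  step 1: q4  (read q: q0→q4)
  step 2: q1  (read q: q4→q1)
  step 3: q4  (read q: q1→q4)   ← first repeat (q4 seen earlier)
  step 4: q4  (read p: q4→q4)
  step 5: q1  (read q: q4→q1)
  step 6: q4  (read q: q1→q4)

So i = 1, j = 3, giving x = w[0:1] = q, y = w[1:3] = qq, z = w[3:6] = pqq.
Check: |xy| = 3 ≤ 6 and |y| = 2 ≥ 1. Reading y takes N from q4 back to q4, so every xyⁱz is accepted.
With |Q| = 6, pigeonhole forces a state repeat no later than step 6; the substring read between the first and second visits to that state can be pumped.

qq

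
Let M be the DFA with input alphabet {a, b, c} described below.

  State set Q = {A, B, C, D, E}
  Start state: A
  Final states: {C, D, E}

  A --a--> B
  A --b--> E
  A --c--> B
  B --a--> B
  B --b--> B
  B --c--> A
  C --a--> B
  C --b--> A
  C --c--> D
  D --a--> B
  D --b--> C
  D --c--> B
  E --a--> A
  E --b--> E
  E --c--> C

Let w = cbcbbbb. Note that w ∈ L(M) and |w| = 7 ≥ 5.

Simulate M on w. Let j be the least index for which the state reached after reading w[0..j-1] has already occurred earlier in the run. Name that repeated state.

State sequence: A -c-> B -b-> B -c-> A -b-> E -b-> E -b-> E -b-> E
First repeat at step 2: B was already visited.

The earliest repeat is at step j = 2: M is in B, which it already visited at step i = 1.
Since M has 5 states, any run of length ≥ 5 visits 5+1 states, so by pigeonhole some state repeats within the first 5 steps — that repeat gives the pumpable loop.

B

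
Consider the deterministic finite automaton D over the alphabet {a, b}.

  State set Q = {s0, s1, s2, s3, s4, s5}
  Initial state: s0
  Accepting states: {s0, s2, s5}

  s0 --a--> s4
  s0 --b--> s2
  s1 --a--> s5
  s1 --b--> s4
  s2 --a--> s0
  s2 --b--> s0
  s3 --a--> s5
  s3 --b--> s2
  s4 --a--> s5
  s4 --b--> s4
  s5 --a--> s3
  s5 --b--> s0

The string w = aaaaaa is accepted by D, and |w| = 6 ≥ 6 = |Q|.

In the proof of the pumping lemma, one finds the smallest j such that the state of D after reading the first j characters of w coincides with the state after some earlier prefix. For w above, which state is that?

s5

Run of D on w = a a a a a a:
  step 0: s0  (start)
  step 1: s4  (read a: s0→s4)
  step 2: s5  (read a: s4→s5)
  step 3: s3  (read a: s5→s3)
  step 4: s5  (read a: s3→s5)   ← first repeat (s5 seen earlier)
  step 5: s3  (read a: s5→s3)
  step 6: s5  (read a: s3→s5)

The earliest repeat is at step j = 4: D is in s5, which it already visited at step i = 2.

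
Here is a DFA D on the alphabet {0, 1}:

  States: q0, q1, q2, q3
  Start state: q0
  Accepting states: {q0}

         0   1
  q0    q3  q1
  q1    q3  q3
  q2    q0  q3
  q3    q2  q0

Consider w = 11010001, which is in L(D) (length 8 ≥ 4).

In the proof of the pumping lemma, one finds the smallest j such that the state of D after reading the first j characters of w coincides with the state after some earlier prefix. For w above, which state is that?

q3

Run of D on w = 1 1 0 1 0 0 0 1:
  step 0: q0  (start)
  step 1: q1  (read 1: q0→q1)
  step 2: q3  (read 1: q1→q3)
  step 3: q2  (read 0: q3→q2)
  step 4: q3  (read 1: q2→q3)   ← first repeat (q3 seen earlier)
  step 5: q2  (read 0: q3→q2)
  step 6: q0  (read 0: q2→q0)
  step 7: q3  (read 0: q0→q3)
  step 8: q0  (read 1: q3→q0)

The earliest repeat is at step j = 4: D is in q3, which it already visited at step i = 2.
Pumping length from the standard proof: p = 4 (the number of states). The repeated state found above gives |xy| = j ≤ 4 and |y| = j − i ≥ 1.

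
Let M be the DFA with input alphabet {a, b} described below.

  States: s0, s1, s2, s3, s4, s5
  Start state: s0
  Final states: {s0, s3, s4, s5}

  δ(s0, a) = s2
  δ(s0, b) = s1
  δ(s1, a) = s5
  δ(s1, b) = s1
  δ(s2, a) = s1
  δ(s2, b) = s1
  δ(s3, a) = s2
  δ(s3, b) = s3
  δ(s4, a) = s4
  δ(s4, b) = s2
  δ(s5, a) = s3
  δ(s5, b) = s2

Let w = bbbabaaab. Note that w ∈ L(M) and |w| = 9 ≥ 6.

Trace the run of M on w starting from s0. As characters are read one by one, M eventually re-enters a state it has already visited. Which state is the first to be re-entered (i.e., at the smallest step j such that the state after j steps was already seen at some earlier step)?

State sequence: s0 -b-> s1 -b-> s1 -b-> s1 -a-> s5 -b-> s2 -a-> s1 -a-> s5 -a-> s3 -b-> s3
First repeat at step 2: s1 was already visited.

The earliest repeat is at step j = 2: M is in s1, which it already visited at step i = 1.
Since M has 6 states, any run of length ≥ 6 visits 6+1 states, so by pigeonhole some state repeats within the first 6 steps — that repeat gives the pumpable loop.

s1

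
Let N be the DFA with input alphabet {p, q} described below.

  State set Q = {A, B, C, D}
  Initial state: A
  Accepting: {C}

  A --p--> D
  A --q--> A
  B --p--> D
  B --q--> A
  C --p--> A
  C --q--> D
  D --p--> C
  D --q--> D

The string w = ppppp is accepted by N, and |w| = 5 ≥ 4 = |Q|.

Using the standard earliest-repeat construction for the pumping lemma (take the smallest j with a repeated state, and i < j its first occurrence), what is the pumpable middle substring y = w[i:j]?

Run of N on w = p p p p p:
  step 0: A  (start)
  step 1: D  (read p: A→D)
  step 2: C  (read p: D→C)
  step 3: A  (read p: C→A)   ← first repeat (A seen earlier)
  step 4: D  (read p: A→D)
  step 5: C  (read p: D→C)

So i = 0, j = 3, giving x = w[0:0] = ε, y = w[0:3] = ppp, z = w[3:5] = pp.
Check: |xy| = 3 ≤ 4 and |y| = 3 ≥ 1. Reading y takes N from A back to A, so every xyⁱz is accepted.
Since N has 4 states, any run of length ≥ 4 visits 4+1 states, so by pigeonhole some state repeats within the first 4 steps — that repeat gives the pumpable loop.

ppp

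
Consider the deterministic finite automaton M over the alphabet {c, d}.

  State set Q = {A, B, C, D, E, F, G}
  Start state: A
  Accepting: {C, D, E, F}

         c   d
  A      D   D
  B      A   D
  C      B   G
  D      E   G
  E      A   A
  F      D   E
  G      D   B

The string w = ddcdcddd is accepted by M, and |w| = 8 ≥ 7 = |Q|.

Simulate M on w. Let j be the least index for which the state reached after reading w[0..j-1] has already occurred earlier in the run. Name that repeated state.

D

Run of M on w = d d c d c d d d:
  step 0: A  (start)
  step 1: D  (read d: A→D)
  step 2: G  (read d: D→G)
  step 3: D  (read c: G→D)   ← first repeat (D seen earlier)
  step 4: G  (read d: D→G)
  step 5: D  (read c: G→D)
  step 6: G  (read d: D→G)
  step 7: B  (read d: G→B)
  step 8: D  (read d: B→D)

The earliest repeat is at step j = 3: M is in D, which it already visited at step i = 1.
With |Q| = 7, pigeonhole forces a state repeat no later than step 7; the substring read between the first and second visits to that state can be pumped.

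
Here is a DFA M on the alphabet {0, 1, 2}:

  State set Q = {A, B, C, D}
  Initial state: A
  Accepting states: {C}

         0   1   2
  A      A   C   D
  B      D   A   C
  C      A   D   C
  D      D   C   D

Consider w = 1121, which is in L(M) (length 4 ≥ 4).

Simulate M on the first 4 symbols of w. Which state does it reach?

C

Run of M on the first 4 characters of w = 1 1 2 1:
  step 0: A  (start)
  step 1: C  (read 1: A→C)
  step 2: D  (read 1: C→D)
  step 3: D  (read 2: D→D)
  step 4: C  (read 1: D→C)

After reading 4 characters, M is in state C.
(This kind of state-tracing is the core of the pumping-lemma construction: with 4 states, pigeonhole forces a repeat within the first 4 steps.)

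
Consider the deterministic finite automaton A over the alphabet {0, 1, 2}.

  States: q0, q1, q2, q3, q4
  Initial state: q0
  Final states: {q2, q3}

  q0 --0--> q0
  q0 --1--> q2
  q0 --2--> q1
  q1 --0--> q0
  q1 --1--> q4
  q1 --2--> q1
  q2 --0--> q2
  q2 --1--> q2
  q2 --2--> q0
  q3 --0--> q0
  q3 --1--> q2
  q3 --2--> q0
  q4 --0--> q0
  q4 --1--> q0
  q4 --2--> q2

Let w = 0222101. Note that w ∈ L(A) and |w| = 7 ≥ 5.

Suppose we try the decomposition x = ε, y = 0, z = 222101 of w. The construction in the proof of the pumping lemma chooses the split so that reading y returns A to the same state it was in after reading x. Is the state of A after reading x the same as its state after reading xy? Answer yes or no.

State sequence: q0 -0-> q0

After x (step 0): q0. After xy (step 1): q0.
They match, so y = 0 drives A around a cycle from q0 back to itself; pumping y any number of times keeps A in q0 before reading z, and xyⁱz ∈ L(A) for every i ≥ 0.

yes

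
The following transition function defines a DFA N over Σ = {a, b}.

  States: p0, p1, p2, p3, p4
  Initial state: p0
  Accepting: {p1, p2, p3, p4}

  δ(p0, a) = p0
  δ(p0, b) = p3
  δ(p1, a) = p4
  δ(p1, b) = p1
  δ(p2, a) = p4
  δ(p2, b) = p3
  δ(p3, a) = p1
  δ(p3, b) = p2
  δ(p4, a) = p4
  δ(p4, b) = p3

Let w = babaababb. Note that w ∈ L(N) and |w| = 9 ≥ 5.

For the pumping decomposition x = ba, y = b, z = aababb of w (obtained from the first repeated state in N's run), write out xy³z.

babbbaababb

xy^3z = ba·b·b·b·aababb = babbbaababb.
Reading y = b takes N from p1 back to p1, so after x·y·y·y the machine is still in p1, and z then leads to the accepting state p1. Hence babbbaababb ∈ L(N).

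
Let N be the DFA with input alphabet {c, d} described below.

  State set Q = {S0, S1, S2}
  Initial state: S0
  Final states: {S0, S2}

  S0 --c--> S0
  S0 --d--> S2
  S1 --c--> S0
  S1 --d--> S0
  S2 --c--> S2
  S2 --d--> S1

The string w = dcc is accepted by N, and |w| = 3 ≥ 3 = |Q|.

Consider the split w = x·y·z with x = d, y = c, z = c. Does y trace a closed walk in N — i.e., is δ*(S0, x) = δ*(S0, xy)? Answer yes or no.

yes

Run of N on the first 2 characters of w = d c:
  step 0: S0  (start)
  step 1: S2  (read d: S0→S2)
  step 2: S2  (read c: S2→S2)

After x (step 1): S2. After xy (step 2): S2.
They match, so y = c drives N around a cycle from S2 back to itself; pumping y any number of times keeps N in S2 before reading z, and xyⁱz ∈ L(N) for every i ≥ 0.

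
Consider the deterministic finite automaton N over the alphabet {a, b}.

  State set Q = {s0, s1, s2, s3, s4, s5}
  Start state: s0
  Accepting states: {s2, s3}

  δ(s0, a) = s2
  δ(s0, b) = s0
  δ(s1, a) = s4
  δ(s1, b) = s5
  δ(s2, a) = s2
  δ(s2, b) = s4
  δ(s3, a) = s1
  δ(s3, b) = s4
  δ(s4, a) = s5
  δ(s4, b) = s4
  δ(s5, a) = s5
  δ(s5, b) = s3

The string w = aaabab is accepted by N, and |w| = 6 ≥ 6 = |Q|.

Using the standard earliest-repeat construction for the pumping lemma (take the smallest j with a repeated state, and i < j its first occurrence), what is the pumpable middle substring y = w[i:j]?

a

Run of N on w = a a a b a b:
  step 0: s0  (start)
  step 1: s2  (read a: s0→s2)
  step 2: s2  (read a: s2→s2)   ← first repeat (s2 seen earlier)
  step 3: s2  (read a: s2→s2)
  step 4: s4  (read b: s2→s4)
  step 5: s5  (read a: s4→s5)
  step 6: s3  (read b: s5→s3)

So i = 1, j = 2, giving x = w[0:1] = a, y = w[1:2] = a, z = w[2:6] = abab.
Check: |xy| = 2 ≤ 6 and |y| = 1 ≥ 1. Reading y takes N from s2 back to s2, so every xyⁱz is accepted.
Pumping length from the standard proof: p = 6 (the number of states). The repeated state found above gives |xy| = j ≤ 6 and |y| = j − i ≥ 1.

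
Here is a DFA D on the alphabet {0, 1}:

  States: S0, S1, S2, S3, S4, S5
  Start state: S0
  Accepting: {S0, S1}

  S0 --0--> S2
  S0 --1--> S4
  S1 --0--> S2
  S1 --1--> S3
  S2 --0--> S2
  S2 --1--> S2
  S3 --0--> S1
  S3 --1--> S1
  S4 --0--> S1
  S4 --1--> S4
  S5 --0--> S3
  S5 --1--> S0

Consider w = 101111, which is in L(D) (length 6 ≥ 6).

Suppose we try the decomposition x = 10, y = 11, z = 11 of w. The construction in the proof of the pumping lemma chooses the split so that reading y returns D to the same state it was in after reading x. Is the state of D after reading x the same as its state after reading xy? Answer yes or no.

yes

State sequence: S0 -1-> S4 -0-> S1 -1-> S3 -1-> S1

After x (step 2): S1. After xy (step 4): S1.
They match, so y = 11 drives D around a cycle from S1 back to itself; pumping y any number of times keeps D in S1 before reading z, and xyⁱz ∈ L(D) for every i ≥ 0.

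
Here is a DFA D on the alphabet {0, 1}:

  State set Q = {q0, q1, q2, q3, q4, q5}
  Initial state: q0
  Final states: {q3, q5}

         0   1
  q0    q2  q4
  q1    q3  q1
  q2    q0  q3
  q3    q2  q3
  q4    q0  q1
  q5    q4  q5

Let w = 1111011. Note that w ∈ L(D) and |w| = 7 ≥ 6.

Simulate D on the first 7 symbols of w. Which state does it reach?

State sequence: q0 -1-> q4 -1-> q1 -1-> q1 -1-> q1 -0-> q3 -1-> q3 -1-> q3

After reading 7 characters, D is in state q3.

q3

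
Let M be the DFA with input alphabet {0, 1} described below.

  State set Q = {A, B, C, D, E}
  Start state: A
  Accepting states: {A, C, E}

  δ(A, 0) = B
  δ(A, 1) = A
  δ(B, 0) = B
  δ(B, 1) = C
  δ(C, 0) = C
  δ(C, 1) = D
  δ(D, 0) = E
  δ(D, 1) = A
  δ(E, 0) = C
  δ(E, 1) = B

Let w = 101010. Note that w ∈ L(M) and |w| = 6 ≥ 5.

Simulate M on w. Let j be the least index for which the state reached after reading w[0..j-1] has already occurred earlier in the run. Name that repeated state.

A

State sequence: A -1-> A -0-> B -1-> C -0-> C -1-> D -0-> E
First repeat at step 1: A was already visited.

The earliest repeat is at step j = 1: M is in A, which it already visited at step i = 0.
Pumping length from the standard proof: p = 5 (the number of states). The repeated state found above gives |xy| = j ≤ 5 and |y| = j − i ≥ 1.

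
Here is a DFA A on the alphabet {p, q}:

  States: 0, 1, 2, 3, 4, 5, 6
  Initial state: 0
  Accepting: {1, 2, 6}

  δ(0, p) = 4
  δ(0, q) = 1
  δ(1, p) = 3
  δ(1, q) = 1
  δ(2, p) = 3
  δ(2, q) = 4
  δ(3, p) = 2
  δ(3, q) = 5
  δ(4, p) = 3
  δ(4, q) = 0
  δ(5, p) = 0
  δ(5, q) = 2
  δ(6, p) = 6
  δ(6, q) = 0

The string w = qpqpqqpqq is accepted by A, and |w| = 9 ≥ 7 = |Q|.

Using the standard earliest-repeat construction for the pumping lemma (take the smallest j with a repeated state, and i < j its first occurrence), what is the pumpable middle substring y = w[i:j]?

qpqp

Run of A on w = q p q p q q p q q:
  step 0: 0  (start)
  step 1: 1  (read q: 0→1)
  step 2: 3  (read p: 1→3)
  step 3: 5  (read q: 3→5)
  step 4: 0  (read p: 5→0)   ← first repeat (0 seen earlier)
  step 5: 1  (read q: 0→1)
  step 6: 1  (read q: 1→1)
  step 7: 3  (read p: 1→3)
  step 8: 5  (read q: 3→5)
  step 9: 2  (read q: 5→2)

So i = 0, j = 4, giving x = w[0:0] = ε, y = w[0:4] = qpqp, z = w[4:9] = qqpqq.
Check: |xy| = 4 ≤ 7 and |y| = 4 ≥ 1. Reading y takes A from 0 back to 0, so every xyⁱz is accepted.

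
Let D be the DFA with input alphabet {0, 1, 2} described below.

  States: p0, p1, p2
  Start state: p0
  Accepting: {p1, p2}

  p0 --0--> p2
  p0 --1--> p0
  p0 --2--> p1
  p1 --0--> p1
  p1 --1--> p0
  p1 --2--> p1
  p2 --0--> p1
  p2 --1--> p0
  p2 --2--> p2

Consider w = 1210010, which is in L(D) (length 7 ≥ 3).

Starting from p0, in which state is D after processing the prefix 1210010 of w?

p2

Run of D on the first 7 characters of w = 1 2 1 0 0 1 0:
  step 0: p0  (start)
  step 1: p0  (read 1: p0→p0)
  step 2: p1  (read 2: p0→p1)
  step 3: p0  (read 1: p1→p0)
  step 4: p2  (read 0: p0→p2)
  step 5: p1  (read 0: p2→p1)
  step 6: p0  (read 1: p1→p0)
  step 7: p2  (read 0: p0→p2)

After reading 7 characters, D is in state p2.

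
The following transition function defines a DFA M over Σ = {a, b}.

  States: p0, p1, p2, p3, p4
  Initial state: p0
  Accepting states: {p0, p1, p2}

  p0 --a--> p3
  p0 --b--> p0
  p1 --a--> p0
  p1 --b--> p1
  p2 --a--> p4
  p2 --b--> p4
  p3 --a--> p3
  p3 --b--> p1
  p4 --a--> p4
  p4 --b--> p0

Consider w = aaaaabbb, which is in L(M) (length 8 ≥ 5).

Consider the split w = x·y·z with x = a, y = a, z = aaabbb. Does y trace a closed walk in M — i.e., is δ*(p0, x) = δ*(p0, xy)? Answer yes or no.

yes

Run of M on the first 2 characters of w = a a:
  step 0: p0  (start)
  step 1: p3  (read a: p0→p3)
  step 2: p3  (read a: p3→p3)

After x (step 1): p3. After xy (step 2): p3.
They match, so y = a drives M around a cycle from p3 back to itself; pumping y any number of times keeps M in p3 before reading z, and xyⁱz ∈ L(M) for every i ≥ 0.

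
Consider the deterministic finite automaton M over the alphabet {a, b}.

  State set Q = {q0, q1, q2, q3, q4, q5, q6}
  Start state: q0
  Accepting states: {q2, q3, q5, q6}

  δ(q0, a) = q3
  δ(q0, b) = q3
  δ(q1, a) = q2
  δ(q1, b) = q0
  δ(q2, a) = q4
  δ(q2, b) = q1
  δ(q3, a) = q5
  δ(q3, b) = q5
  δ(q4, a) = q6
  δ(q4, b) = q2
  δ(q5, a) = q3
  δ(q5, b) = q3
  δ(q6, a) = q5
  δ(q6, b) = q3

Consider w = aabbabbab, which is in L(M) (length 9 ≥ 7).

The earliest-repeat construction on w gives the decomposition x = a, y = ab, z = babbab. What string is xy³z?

xy^3z = a·ab·ab·ab·babbab = aabababbabbab.
Reading y = ab takes M from q3 back to q3, so after x·y·y·y the machine is still in q3, and z then leads to the accepting state q3. Hence aabababbabbab ∈ L(M).

aabababbabbab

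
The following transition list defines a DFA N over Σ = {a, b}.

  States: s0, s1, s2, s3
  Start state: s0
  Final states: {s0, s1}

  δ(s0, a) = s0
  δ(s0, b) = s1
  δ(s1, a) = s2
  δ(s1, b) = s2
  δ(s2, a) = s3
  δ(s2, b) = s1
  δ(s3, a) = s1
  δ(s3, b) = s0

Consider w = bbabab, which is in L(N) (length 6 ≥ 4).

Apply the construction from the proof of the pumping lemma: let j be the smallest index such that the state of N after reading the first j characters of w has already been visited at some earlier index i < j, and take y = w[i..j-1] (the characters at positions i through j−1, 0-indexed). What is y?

bbab

Run of N on w = b b a b a b:
  step 0: s0  (start)
  step 1: s1  (read b: s0→s1)
  step 2: s2  (read b: s1→s2)
  step 3: s3  (read a: s2→s3)
  step 4: s0  (read b: s3→s0)   ← first repeat (s0 seen earlier)
  step 5: s0  (read a: s0→s0)
  step 6: s1  (read b: s0→s1)

So i = 0, j = 4, giving x = w[0:0] = ε, y = w[0:4] = bbab, z = w[4:6] = ab.
Check: |xy| = 4 ≤ 4 and |y| = 4 ≥ 1. Reading y takes N from s0 back to s0, so every xyⁱz is accepted.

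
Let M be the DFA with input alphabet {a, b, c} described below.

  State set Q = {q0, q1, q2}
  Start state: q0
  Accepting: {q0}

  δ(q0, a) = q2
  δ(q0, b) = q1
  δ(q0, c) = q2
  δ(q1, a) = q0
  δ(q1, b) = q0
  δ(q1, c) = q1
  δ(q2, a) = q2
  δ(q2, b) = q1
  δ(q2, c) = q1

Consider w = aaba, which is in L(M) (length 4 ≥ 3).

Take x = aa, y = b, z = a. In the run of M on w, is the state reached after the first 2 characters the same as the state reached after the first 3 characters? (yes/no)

Run of M on the first 3 characters of w = a a b:
  step 0: q0  (start)
  step 1: q2  (read a: q0→q2)
  step 2: q2  (read a: q2→q2)
  step 3: q1  (read b: q2→q1)

After x (step 2): q2. After xy (step 3): q1.
They differ (q2 ≠ q1), so y is not a cycle from the state after x; this split is not the one the pumping-lemma construction produces, and pumping y need not keep the string in L(M).

no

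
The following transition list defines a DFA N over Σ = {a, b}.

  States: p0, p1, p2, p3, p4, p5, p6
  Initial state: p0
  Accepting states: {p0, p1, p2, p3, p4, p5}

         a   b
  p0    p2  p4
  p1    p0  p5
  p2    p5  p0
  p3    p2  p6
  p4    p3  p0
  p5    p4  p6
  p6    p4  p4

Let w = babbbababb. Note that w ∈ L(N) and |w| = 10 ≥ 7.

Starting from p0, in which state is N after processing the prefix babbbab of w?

State sequence: p0 -b-> p4 -a-> p3 -b-> p6 -b-> p4 -b-> p0 -a-> p2 -b-> p0

After reading 7 characters, N is in state p0.

p0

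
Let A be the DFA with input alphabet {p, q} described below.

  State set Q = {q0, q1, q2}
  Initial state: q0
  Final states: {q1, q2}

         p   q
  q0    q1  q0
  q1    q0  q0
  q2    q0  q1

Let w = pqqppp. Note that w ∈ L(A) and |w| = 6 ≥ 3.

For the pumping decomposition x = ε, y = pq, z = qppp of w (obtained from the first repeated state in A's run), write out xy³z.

xy^3z = ε·pq·pq·pq·qppp = pqpqpqqppp.
Reading y = pq takes A from q0 back to q0, so after x·y·y·y the machine is still in q0, and z then leads to the accepting state q1. Hence pqpqpqqppp ∈ L(A).

pqpqpqqppp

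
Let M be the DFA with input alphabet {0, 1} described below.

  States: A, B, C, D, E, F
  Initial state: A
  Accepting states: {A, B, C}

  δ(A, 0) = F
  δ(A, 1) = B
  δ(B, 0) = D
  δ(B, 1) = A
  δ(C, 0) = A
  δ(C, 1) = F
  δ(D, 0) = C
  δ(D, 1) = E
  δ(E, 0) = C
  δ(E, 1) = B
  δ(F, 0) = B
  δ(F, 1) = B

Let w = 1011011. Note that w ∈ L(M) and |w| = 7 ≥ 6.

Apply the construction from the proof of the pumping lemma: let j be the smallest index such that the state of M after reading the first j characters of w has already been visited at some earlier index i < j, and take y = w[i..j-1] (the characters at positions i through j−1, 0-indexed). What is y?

State sequence: A -1-> B -0-> D -1-> E -1-> B -0-> D -1-> E -1-> B
First repeat at step 4: B was already visited.

So i = 1, j = 4, giving x = w[0:1] = 1, y = w[1:4] = 011, z = w[4:7] = 011.
Check: |xy| = 4 ≤ 6 and |y| = 3 ≥ 1. Reading y takes M from B back to B, so every xyⁱz is accepted.

011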